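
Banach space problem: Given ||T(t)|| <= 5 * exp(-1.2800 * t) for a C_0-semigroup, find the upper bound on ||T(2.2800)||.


||T(2.2800)|| <= 5 * exp(-1.2800 * 2.2800)
= 5 * exp(-2.9184)
= 5 * 0.0540
= 0.2701

0.2701


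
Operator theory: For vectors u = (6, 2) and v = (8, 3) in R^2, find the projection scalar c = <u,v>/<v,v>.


Computing <u,v> = 6*8 + 2*3 = 54
Computing <v,v> = 8^2 + 3^2 = 73
Projection coefficient = 54/73 = 0.7397

0.7397


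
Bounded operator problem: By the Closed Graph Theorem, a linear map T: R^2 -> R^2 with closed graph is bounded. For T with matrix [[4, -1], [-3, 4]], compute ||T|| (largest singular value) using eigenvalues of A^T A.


A^T A = [[25, -16], [-16, 17]]
trace(A^T A) = 42, det(A^T A) = 169
discriminant = 42^2 - 4*169 = 1088
Largest eigenvalue of A^T A = (trace + sqrt(disc))/2 = 37.4924
||T|| = sqrt(37.4924) = 6.1231

6.1231


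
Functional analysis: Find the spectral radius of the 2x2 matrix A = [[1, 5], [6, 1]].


For a 2x2 matrix, eigenvalues satisfy lambda^2 - (trace)*lambda + det = 0
trace = 1 + 1 = 2
det = 1*1 - 5*6 = -29
discriminant = 2^2 - 4*(-29) = 120
spectral radius = max |eigenvalue| = 6.4772

6.4772


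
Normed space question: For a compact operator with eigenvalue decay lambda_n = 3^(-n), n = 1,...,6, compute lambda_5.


The eigenvalue formula gives lambda_5 = 1/3^5
= 1/243
= 0.0041

0.0041


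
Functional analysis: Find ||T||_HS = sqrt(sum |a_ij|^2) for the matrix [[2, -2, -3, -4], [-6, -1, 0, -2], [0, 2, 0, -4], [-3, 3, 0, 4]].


The Hilbert-Schmidt norm is sqrt(sum of squares of all entries).
Sum of squares = 2^2 + (-2)^2 + (-3)^2 + (-4)^2 + (-6)^2 + (-1)^2 + 0^2 + (-2)^2 + 0^2 + 2^2 + 0^2 + (-4)^2 + (-3)^2 + 3^2 + 0^2 + 4^2
= 4 + 4 + 9 + 16 + 36 + 1 + 0 + 4 + 0 + 4 + 0 + 16 + 9 + 9 + 0 + 16 = 128
||T||_HS = sqrt(128) = 11.3137

11.3137


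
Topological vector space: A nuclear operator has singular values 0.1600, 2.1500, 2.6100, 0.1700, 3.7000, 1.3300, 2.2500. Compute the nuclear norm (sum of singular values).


The nuclear norm is the sum of all singular values.
||T||_1 = 0.1600 + 2.1500 + 2.6100 + 0.1700 + 3.7000 + 1.3300 + 2.2500
= 12.3700

12.3700


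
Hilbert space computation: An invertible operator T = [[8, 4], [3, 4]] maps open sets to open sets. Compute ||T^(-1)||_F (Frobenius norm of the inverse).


det(T) = 8*4 - 4*3 = 20
T^(-1) = (1/20) * [[4, -4], [-3, 8]] = [[0.2000, -0.2000], [-0.1500, 0.4000]]
||T^(-1)||_F^2 = 0.2000^2 + (-0.2000)^2 + (-0.1500)^2 + 0.4000^2 = 0.2625
||T^(-1)||_F = sqrt(0.2625) = 0.5123

0.5123


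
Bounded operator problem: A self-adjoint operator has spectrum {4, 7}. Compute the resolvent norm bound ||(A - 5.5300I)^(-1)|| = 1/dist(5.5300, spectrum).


dist(5.5300, {4, 7}) = min(|5.5300 - 4|, |5.5300 - 7|)
= min(1.5300, 1.4700) = 1.4700
Resolvent bound = 1/1.4700 = 0.6803

0.6803


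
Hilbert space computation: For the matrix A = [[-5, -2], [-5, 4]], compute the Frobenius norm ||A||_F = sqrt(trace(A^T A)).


||A||_F^2 = sum a_ij^2
= (-5)^2 + (-2)^2 + (-5)^2 + 4^2
= 25 + 4 + 25 + 16 = 70
||A||_F = sqrt(70) = 8.3666

8.3666


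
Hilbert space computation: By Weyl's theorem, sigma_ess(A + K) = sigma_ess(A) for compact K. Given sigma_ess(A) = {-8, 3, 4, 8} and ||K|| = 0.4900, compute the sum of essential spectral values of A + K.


By Weyl's theorem, the essential spectrum is invariant under compact perturbations.
sigma_ess(A + K) = sigma_ess(A) = {-8, 3, 4, 8}
Sum = -8 + 3 + 4 + 8 = 7

7


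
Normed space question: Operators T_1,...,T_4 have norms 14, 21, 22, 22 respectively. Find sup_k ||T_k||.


By the Uniform Boundedness Principle, the supremum of norms is finite.
sup_k ||T_k|| = max(14, 21, 22, 22) = 22

22


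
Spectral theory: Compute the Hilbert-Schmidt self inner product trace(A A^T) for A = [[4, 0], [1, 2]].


trace(A * A^T) = sum of squares of all entries
= 4^2 + 0^2 + 1^2 + 2^2
= 16 + 0 + 1 + 4
= 21

21


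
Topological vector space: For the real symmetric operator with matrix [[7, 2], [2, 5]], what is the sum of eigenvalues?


For a self-adjoint (symmetric) matrix, the eigenvalues are real.
The sum of eigenvalues equals the trace of the matrix.
trace = 7 + 5 = 12

12


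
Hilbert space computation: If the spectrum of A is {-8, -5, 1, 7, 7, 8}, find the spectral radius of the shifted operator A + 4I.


Spectrum of A + 4I = {-4, -1, 5, 11, 11, 12}
Spectral radius = max |lambda| over the shifted spectrum
= max(4, 1, 5, 11, 11, 12) = 12

12


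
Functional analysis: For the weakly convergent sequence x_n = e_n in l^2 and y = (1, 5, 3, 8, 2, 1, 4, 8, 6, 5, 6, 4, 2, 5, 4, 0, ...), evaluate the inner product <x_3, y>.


x_3 = e_3 is the standard basis vector with 1 in position 3.
<x_3, y> = y_3 = 3
As n -> infinity, <x_n, y> -> 0, confirming weak convergence of (x_n) to 0.

3


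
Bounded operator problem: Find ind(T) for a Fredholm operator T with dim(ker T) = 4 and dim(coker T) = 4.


The Fredholm index is defined as ind(T) = dim(ker T) - dim(coker T)
= 4 - 4
= 0

0


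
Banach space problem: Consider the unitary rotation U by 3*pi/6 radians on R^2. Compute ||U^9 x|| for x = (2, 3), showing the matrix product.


U is a rotation by theta = 3*pi/6
U^9 = rotation by 9*theta = 27*pi/6 = 3*pi/6 (mod 2*pi)
cos(3*pi/6) = 0.0000, sin(3*pi/6) = 1.0000
U^9 x = (0.0000 * 2 - 1.0000 * 3, 1.0000 * 2 + 0.0000 * 3)
= (-3.0000, 2.0000)
||U^9 x|| = sqrt((-3.0000)^2 + 2.0000^2) = sqrt(13.0000) = 3.6056

3.6056


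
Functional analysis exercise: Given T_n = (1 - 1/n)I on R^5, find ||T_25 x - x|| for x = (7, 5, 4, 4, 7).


T_25 x - x = (1 - 1/25)x - x = -x/25
||x|| = sqrt(155) = 12.4499
||T_25 x - x|| = ||x||/25 = 12.4499/25 = 0.4980

0.4980


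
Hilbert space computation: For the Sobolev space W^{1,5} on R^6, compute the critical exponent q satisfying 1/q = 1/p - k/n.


Using the Sobolev embedding formula: 1/q = 1/p - k/n
1/q = 1/5 - 1/6 = 1/30
q = 1/(1/30) = 30

30.0000


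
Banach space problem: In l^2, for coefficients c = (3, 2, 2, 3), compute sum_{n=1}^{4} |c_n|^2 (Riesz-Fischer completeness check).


sum |c_n|^2 = 3^2 + 2^2 + 2^2 + 3^2
= 9 + 4 + 4 + 9
= 26

26


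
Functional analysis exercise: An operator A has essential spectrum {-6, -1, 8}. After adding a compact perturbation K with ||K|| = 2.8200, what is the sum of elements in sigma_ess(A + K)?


By Weyl's theorem, the essential spectrum is invariant under compact perturbations.
sigma_ess(A + K) = sigma_ess(A) = {-6, -1, 8}
Sum = -6 + -1 + 8 = 1

1


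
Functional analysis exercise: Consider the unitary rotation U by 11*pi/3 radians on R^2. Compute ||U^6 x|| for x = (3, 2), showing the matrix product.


U is a rotation by theta = 11*pi/3
U^6 = rotation by 6*theta = 66*pi/3 = 0*pi/3 (mod 2*pi)
cos(0*pi/3) = 1.0000, sin(0*pi/3) = 0.0000
U^6 x = (1.0000 * 3 - 0.0000 * 2, 0.0000 * 3 + 1.0000 * 2)
= (3.0000, 2.0000)
||U^6 x|| = sqrt(3.0000^2 + 2.0000^2) = sqrt(13.0000) = 3.6056

3.6056


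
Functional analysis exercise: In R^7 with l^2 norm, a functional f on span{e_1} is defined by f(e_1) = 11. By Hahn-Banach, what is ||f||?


The norm of f is given by ||f|| = sup_{||x||=1} |f(x)|.
On span{e_1}, ||e_1|| = 1, so ||f|| = |f(e_1)| / ||e_1||
= |11| / 1 = 11.0000

11.0000


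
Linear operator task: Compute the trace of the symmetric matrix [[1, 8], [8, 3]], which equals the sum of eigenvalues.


For a self-adjoint (symmetric) matrix, the eigenvalues are real.
The sum of eigenvalues equals the trace of the matrix.
trace = 1 + 3 = 4

4


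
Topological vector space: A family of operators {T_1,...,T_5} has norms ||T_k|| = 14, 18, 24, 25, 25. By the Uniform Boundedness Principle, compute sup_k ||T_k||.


By the Uniform Boundedness Principle, the supremum of norms is finite.
sup_k ||T_k|| = max(14, 18, 24, 25, 25) = 25

25


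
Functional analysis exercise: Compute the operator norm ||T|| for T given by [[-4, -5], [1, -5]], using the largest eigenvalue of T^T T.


A^T A = [[17, 15], [15, 50]]
trace(A^T A) = 67, det(A^T A) = 625
discriminant = 67^2 - 4*625 = 1989
Largest eigenvalue of A^T A = (trace + sqrt(disc))/2 = 55.7991
||T|| = sqrt(55.7991) = 7.4699

7.4699


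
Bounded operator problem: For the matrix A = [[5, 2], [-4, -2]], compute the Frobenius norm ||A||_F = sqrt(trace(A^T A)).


||A||_F^2 = sum a_ij^2
= 5^2 + 2^2 + (-4)^2 + (-2)^2
= 25 + 4 + 16 + 4 = 49
||A||_F = sqrt(49) = 7.0000

7.0000


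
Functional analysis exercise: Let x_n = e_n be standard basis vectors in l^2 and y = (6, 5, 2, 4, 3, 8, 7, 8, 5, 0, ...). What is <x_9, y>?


x_9 = e_9 is the standard basis vector with 1 in position 9.
<x_9, y> = y_9 = 5
As n -> infinity, <x_n, y> -> 0, confirming weak convergence of (x_n) to 0.

5


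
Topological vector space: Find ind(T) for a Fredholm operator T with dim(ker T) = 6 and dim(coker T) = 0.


The Fredholm index is defined as ind(T) = dim(ker T) - dim(coker T)
= 6 - 0
= 6

6


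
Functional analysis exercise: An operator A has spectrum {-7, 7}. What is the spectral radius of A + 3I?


Spectrum of A + 3I = {-4, 10}
Spectral radius = max |lambda| over the shifted spectrum
= max(4, 10) = 10

10


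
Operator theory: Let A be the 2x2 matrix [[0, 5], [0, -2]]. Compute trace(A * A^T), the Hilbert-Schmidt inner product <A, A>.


trace(A * A^T) = sum of squares of all entries
= 0^2 + 5^2 + 0^2 + (-2)^2
= 0 + 25 + 0 + 4
= 29

29


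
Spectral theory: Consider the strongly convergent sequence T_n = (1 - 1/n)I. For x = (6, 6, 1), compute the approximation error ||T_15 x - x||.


T_15 x - x = (1 - 1/15)x - x = -x/15
||x|| = sqrt(73) = 8.5440
||T_15 x - x|| = ||x||/15 = 8.5440/15 = 0.5696

0.5696


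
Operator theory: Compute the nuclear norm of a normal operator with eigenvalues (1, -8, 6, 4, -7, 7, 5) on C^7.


For a normal operator, singular values equal |eigenvalues|.
Trace norm = sum |lambda_i| = 1 + 8 + 6 + 4 + 7 + 7 + 5
= 38

38


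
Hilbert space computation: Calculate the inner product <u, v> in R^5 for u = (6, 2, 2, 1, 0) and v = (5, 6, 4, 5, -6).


Computing the standard inner product <u, v> = sum u_i * v_i
= 6*5 + 2*6 + 2*4 + 1*5 + 0*-6
= 30 + 12 + 8 + 5 + 0
= 55

55


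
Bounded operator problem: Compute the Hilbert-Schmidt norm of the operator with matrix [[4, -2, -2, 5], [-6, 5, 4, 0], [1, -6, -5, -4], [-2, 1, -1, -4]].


The Hilbert-Schmidt norm is sqrt(sum of squares of all entries).
Sum of squares = 4^2 + (-2)^2 + (-2)^2 + 5^2 + (-6)^2 + 5^2 + 4^2 + 0^2 + 1^2 + (-6)^2 + (-5)^2 + (-4)^2 + (-2)^2 + 1^2 + (-1)^2 + (-4)^2
= 16 + 4 + 4 + 25 + 36 + 25 + 16 + 0 + 1 + 36 + 25 + 16 + 4 + 1 + 1 + 16 = 226
||T||_HS = sqrt(226) = 15.0333

15.0333


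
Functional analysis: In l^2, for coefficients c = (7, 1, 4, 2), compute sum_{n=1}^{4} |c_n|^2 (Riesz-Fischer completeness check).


sum |c_n|^2 = 7^2 + 1^2 + 4^2 + 2^2
= 49 + 1 + 16 + 4
= 70

70


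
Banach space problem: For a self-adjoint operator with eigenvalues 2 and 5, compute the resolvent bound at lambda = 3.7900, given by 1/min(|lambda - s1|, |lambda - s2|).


dist(3.7900, {2, 5}) = min(|3.7900 - 2|, |3.7900 - 5|)
= min(1.7900, 1.2100) = 1.2100
Resolvent bound = 1/1.2100 = 0.8264

0.8264


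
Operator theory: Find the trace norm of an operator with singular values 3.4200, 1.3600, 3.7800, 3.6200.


The nuclear norm is the sum of all singular values.
||T||_1 = 3.4200 + 1.3600 + 3.7800 + 3.6200
= 12.1800

12.1800


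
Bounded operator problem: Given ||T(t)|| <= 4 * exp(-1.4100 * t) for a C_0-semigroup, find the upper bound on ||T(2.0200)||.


||T(2.0200)|| <= 4 * exp(-1.4100 * 2.0200)
= 4 * exp(-2.8482)
= 4 * 0.0579
= 0.2318

0.2318


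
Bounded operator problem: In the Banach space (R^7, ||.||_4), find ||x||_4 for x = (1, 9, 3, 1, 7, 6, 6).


The l^4 norm = (sum |x_i|^4)^(1/4)
Sum of 4th powers = 1 + 6561 + 81 + 1 + 2401 + 1296 + 1296 = 11637
||x||_4 = (11637)^(1/4) = 10.3863

10.3863


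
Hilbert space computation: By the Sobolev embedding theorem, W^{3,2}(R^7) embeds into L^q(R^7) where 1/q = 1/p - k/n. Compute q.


Using the Sobolev embedding formula: 1/q = 1/p - k/n
1/q = 1/2 - 3/7 = 1/14
q = 1/(1/14) = 14

14.0000


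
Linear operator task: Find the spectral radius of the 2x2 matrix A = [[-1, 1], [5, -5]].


For a 2x2 matrix, eigenvalues satisfy lambda^2 - (trace)*lambda + det = 0
trace = -1 + -5 = -6
det = -1*-5 - 1*5 = 0
discriminant = (-6)^2 - 4*(0) = 36
spectral radius = max |eigenvalue| = 6.0000

6.0000


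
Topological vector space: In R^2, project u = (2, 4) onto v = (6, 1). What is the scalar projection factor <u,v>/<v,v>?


Computing <u,v> = 2*6 + 4*1 = 16
Computing <v,v> = 6^2 + 1^2 = 37
Projection coefficient = 16/37 = 0.4324

0.4324


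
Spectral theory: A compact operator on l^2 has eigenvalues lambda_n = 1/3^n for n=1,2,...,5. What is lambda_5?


The eigenvalue formula gives lambda_5 = 1/3^5
= 1/243
= 0.0041

0.0041


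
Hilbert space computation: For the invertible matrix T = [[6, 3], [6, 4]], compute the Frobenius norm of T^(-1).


det(T) = 6*4 - 3*6 = 6
T^(-1) = (1/6) * [[4, -3], [-6, 6]] = [[0.6667, -0.5000], [-1.0000, 1.0000]]
||T^(-1)||_F^2 = 0.6667^2 + (-0.5000)^2 + (-1.0000)^2 + 1.0000^2 = 2.6944
||T^(-1)||_F = sqrt(2.6944) = 1.6415

1.6415


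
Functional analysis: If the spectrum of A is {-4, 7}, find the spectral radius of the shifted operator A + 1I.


Spectrum of A + 1I = {-3, 8}
Spectral radius = max |lambda| over the shifted spectrum
= max(3, 8) = 8

8


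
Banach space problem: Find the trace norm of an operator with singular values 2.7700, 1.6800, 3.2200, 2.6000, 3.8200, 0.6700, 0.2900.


The nuclear norm is the sum of all singular values.
||T||_1 = 2.7700 + 1.6800 + 3.2200 + 2.6000 + 3.8200 + 0.6700 + 0.2900
= 15.0500

15.0500


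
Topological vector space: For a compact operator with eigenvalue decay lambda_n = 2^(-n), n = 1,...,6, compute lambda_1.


The eigenvalue formula gives lambda_1 = 1/2^1
= 1/2
= 0.5000

0.5000


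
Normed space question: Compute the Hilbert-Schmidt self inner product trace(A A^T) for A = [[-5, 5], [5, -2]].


trace(A * A^T) = sum of squares of all entries
= (-5)^2 + 5^2 + 5^2 + (-2)^2
= 25 + 25 + 25 + 4
= 79

79


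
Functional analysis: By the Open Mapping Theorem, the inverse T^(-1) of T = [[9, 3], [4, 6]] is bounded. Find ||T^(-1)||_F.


det(T) = 9*6 - 3*4 = 42
T^(-1) = (1/42) * [[6, -3], [-4, 9]] = [[0.1429, -0.0714], [-0.0952, 0.2143]]
||T^(-1)||_F^2 = 0.1429^2 + (-0.0714)^2 + (-0.0952)^2 + 0.2143^2 = 0.0805
||T^(-1)||_F = sqrt(0.0805) = 0.2837

0.2837


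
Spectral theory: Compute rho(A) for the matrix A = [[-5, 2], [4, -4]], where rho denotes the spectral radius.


For a 2x2 matrix, eigenvalues satisfy lambda^2 - (trace)*lambda + det = 0
trace = -5 + -4 = -9
det = -5*-4 - 2*4 = 12
discriminant = (-9)^2 - 4*(12) = 33
spectral radius = max |eigenvalue| = 7.3723

7.3723


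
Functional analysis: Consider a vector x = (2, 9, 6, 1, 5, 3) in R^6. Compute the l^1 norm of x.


The l^1 norm equals the sum of absolute values of all components.
||x||_1 = 2 + 9 + 6 + 1 + 5 + 3
= 26

26.0000


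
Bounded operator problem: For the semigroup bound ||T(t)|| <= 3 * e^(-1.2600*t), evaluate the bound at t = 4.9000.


||T(4.9000)|| <= 3 * exp(-1.2600 * 4.9000)
= 3 * exp(-6.1740)
= 3 * 0.0021
= 0.0062

0.0062


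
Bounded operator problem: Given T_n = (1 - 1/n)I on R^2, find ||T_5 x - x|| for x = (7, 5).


T_5 x - x = (1 - 1/5)x - x = -x/5
||x|| = sqrt(74) = 8.6023
||T_5 x - x|| = ||x||/5 = 8.6023/5 = 1.7205

1.7205


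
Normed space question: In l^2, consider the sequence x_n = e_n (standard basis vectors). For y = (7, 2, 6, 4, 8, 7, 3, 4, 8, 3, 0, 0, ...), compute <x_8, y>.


x_8 = e_8 is the standard basis vector with 1 in position 8.
<x_8, y> = y_8 = 4
As n -> infinity, <x_n, y> -> 0, confirming weak convergence of (x_n) to 0.

4


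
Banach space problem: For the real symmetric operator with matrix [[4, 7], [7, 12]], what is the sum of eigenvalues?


For a self-adjoint (symmetric) matrix, the eigenvalues are real.
The sum of eigenvalues equals the trace of the matrix.
trace = 4 + 12 = 16

16


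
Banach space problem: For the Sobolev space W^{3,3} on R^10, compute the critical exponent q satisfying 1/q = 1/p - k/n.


Using the Sobolev embedding formula: 1/q = 1/p - k/n
1/q = 1/3 - 3/10 = 1/30
q = 1/(1/30) = 30

30.0000


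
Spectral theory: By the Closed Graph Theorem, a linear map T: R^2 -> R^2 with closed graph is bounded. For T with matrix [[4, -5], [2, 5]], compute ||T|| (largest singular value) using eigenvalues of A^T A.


A^T A = [[20, -10], [-10, 50]]
trace(A^T A) = 70, det(A^T A) = 900
discriminant = 70^2 - 4*900 = 1300
Largest eigenvalue of A^T A = (trace + sqrt(disc))/2 = 53.0278
||T|| = sqrt(53.0278) = 7.2820

7.2820


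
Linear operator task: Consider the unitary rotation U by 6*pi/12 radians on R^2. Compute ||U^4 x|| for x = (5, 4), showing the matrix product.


U is a rotation by theta = 6*pi/12
U^4 = rotation by 4*theta = 24*pi/12 = 0*pi/12 (mod 2*pi)
cos(0*pi/12) = 1.0000, sin(0*pi/12) = 0.0000
U^4 x = (1.0000 * 5 - 0.0000 * 4, 0.0000 * 5 + 1.0000 * 4)
= (5.0000, 4.0000)
||U^4 x|| = sqrt(5.0000^2 + 4.0000^2) = sqrt(41.0000) = 6.4031

6.4031


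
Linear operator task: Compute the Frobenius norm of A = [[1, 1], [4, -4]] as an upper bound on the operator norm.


||A||_F^2 = sum a_ij^2
= 1^2 + 1^2 + 4^2 + (-4)^2
= 1 + 1 + 16 + 16 = 34
||A||_F = sqrt(34) = 5.8310

5.8310


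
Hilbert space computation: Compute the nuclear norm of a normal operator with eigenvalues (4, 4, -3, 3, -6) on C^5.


For a normal operator, singular values equal |eigenvalues|.
Trace norm = sum |lambda_i| = 4 + 4 + 3 + 3 + 6
= 20

20


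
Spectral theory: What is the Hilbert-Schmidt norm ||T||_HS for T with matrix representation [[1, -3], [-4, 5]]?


The Hilbert-Schmidt norm is sqrt(sum of squares of all entries).
Sum of squares = 1^2 + (-3)^2 + (-4)^2 + 5^2
= 1 + 9 + 16 + 25 = 51
||T||_HS = sqrt(51) = 7.1414

7.1414


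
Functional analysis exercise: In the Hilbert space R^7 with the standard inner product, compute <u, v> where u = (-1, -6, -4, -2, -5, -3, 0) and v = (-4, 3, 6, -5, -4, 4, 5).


Computing the standard inner product <u, v> = sum u_i * v_i
= -1*-4 + -6*3 + -4*6 + -2*-5 + -5*-4 + -3*4 + 0*5
= 4 + -18 + -24 + 10 + 20 + -12 + 0
= -20

-20


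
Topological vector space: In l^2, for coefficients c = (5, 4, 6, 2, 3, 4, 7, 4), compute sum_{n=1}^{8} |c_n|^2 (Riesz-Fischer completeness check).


sum |c_n|^2 = 5^2 + 4^2 + 6^2 + 2^2 + 3^2 + 4^2 + 7^2 + 4^2
= 25 + 16 + 36 + 4 + 9 + 16 + 49 + 16
= 171

171


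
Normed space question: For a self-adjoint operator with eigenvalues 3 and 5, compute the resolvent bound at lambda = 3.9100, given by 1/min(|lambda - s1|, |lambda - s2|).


dist(3.9100, {3, 5}) = min(|3.9100 - 3|, |3.9100 - 5|)
= min(0.9100, 1.0900) = 0.9100
Resolvent bound = 1/0.9100 = 1.0989

1.0989


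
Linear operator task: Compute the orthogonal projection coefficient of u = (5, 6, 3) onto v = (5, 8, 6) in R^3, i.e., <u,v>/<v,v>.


Computing <u,v> = 5*5 + 6*8 + 3*6 = 91
Computing <v,v> = 5^2 + 8^2 + 6^2 = 125
Projection coefficient = 91/125 = 0.7280

0.7280


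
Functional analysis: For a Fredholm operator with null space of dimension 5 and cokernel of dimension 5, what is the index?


The Fredholm index is defined as ind(T) = dim(ker T) - dim(coker T)
= 5 - 5
= 0

0


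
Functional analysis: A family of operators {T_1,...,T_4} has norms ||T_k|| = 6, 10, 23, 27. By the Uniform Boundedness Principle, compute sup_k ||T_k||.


By the Uniform Boundedness Principle, the supremum of norms is finite.
sup_k ||T_k|| = max(6, 10, 23, 27) = 27

27


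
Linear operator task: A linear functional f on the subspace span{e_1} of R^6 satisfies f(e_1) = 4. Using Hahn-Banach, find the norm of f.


The norm of f is given by ||f|| = sup_{||x||=1} |f(x)|.
On span{e_1}, ||e_1|| = 1, so ||f|| = |f(e_1)| / ||e_1||
= |4| / 1 = 4.0000

4.0000


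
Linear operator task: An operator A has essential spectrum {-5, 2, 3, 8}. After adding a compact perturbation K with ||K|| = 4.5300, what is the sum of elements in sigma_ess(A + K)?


By Weyl's theorem, the essential spectrum is invariant under compact perturbations.
sigma_ess(A + K) = sigma_ess(A) = {-5, 2, 3, 8}
Sum = -5 + 2 + 3 + 8 = 8

8


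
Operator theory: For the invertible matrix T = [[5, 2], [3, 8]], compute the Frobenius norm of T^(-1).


det(T) = 5*8 - 2*3 = 34
T^(-1) = (1/34) * [[8, -2], [-3, 5]] = [[0.2353, -0.0588], [-0.0882, 0.1471]]
||T^(-1)||_F^2 = 0.2353^2 + (-0.0588)^2 + (-0.0882)^2 + 0.1471^2 = 0.0882
||T^(-1)||_F = sqrt(0.0882) = 0.2970

0.2970


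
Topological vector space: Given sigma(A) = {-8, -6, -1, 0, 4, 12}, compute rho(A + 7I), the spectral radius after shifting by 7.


Spectrum of A + 7I = {-1, 1, 6, 7, 11, 19}
Spectral radius = max |lambda| over the shifted spectrum
= max(1, 1, 6, 7, 11, 19) = 19

19


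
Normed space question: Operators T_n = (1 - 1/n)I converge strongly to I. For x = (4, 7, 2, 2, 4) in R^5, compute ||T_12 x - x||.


T_12 x - x = (1 - 1/12)x - x = -x/12
||x|| = sqrt(89) = 9.4340
||T_12 x - x|| = ||x||/12 = 9.4340/12 = 0.7862

0.7862


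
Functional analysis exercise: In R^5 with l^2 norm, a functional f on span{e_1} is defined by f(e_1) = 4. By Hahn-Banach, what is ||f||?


The norm of f is given by ||f|| = sup_{||x||=1} |f(x)|.
On span{e_1}, ||e_1|| = 1, so ||f|| = |f(e_1)| / ||e_1||
= |4| / 1 = 4.0000

4.0000


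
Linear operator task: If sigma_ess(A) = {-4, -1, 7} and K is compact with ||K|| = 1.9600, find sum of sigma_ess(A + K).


By Weyl's theorem, the essential spectrum is invariant under compact perturbations.
sigma_ess(A + K) = sigma_ess(A) = {-4, -1, 7}
Sum = -4 + -1 + 7 = 2

2


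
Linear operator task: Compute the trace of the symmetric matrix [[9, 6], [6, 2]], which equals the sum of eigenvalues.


For a self-adjoint (symmetric) matrix, the eigenvalues are real.
The sum of eigenvalues equals the trace of the matrix.
trace = 9 + 2 = 11

11


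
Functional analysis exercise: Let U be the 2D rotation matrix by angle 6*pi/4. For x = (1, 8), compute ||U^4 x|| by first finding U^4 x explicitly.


U is a rotation by theta = 6*pi/4
U^4 = rotation by 4*theta = 24*pi/4 = 0*pi/4 (mod 2*pi)
cos(0*pi/4) = 1.0000, sin(0*pi/4) = 0.0000
U^4 x = (1.0000 * 1 - 0.0000 * 8, 0.0000 * 1 + 1.0000 * 8)
= (1.0000, 8.0000)
||U^4 x|| = sqrt(1.0000^2 + 8.0000^2) = sqrt(65.0000) = 8.0623

8.0623


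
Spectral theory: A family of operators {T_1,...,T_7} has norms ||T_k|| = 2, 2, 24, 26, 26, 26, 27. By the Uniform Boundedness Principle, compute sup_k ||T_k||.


By the Uniform Boundedness Principle, the supremum of norms is finite.
sup_k ||T_k|| = max(2, 2, 24, 26, 26, 26, 27) = 27

27


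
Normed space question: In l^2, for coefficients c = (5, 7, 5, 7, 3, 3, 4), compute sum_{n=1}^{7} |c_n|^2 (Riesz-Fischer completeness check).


sum |c_n|^2 = 5^2 + 7^2 + 5^2 + 7^2 + 3^2 + 3^2 + 4^2
= 25 + 49 + 25 + 49 + 9 + 9 + 16
= 182

182


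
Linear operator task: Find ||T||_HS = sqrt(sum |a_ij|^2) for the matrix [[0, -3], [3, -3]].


The Hilbert-Schmidt norm is sqrt(sum of squares of all entries).
Sum of squares = 0^2 + (-3)^2 + 3^2 + (-3)^2
= 0 + 9 + 9 + 9 = 27
||T||_HS = sqrt(27) = 5.1962

5.1962


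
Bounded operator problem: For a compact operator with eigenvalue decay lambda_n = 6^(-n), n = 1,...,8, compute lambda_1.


The eigenvalue formula gives lambda_1 = 1/6^1
= 1/6
= 0.1667

0.1667


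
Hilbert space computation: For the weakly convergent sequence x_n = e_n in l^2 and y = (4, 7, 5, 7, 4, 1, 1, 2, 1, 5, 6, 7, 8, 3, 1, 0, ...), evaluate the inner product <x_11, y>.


x_11 = e_11 is the standard basis vector with 1 in position 11.
<x_11, y> = y_11 = 6
As n -> infinity, <x_n, y> -> 0, confirming weak convergence of (x_n) to 0.

6


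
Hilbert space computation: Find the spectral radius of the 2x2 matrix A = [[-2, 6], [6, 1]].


For a 2x2 matrix, eigenvalues satisfy lambda^2 - (trace)*lambda + det = 0
trace = -2 + 1 = -1
det = -2*1 - 6*6 = -38
discriminant = (-1)^2 - 4*(-38) = 153
spectral radius = max |eigenvalue| = 6.6847

6.6847


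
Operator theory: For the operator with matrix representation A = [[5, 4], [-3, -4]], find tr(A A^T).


trace(A * A^T) = sum of squares of all entries
= 5^2 + 4^2 + (-3)^2 + (-4)^2
= 25 + 16 + 9 + 16
= 66

66


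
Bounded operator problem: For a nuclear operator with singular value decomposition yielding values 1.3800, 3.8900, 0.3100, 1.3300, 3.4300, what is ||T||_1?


The nuclear norm is the sum of all singular values.
||T||_1 = 1.3800 + 3.8900 + 0.3100 + 1.3300 + 3.4300
= 10.3400

10.3400


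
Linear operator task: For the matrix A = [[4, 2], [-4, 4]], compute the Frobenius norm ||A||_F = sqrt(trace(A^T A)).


||A||_F^2 = sum a_ij^2
= 4^2 + 2^2 + (-4)^2 + 4^2
= 16 + 4 + 16 + 16 = 52
||A||_F = sqrt(52) = 7.2111

7.2111


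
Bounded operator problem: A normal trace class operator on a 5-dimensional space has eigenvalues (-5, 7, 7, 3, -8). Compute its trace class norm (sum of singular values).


For a normal operator, singular values equal |eigenvalues|.
Trace norm = sum |lambda_i| = 5 + 7 + 7 + 3 + 8
= 30

30


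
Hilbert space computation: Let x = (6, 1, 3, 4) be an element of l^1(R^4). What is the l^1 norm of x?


The l^1 norm equals the sum of absolute values of all components.
||x||_1 = 6 + 1 + 3 + 4
= 14

14.0000


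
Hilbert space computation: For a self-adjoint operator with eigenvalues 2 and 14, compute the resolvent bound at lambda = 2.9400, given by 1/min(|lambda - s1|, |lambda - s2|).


dist(2.9400, {2, 14}) = min(|2.9400 - 2|, |2.9400 - 14|)
= min(0.9400, 11.0600) = 0.9400
Resolvent bound = 1/0.9400 = 1.0638

1.0638


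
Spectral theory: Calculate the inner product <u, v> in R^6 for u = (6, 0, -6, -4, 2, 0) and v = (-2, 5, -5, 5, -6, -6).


Computing the standard inner product <u, v> = sum u_i * v_i
= 6*-2 + 0*5 + -6*-5 + -4*5 + 2*-6 + 0*-6
= -12 + 0 + 30 + -20 + -12 + 0
= -14

-14


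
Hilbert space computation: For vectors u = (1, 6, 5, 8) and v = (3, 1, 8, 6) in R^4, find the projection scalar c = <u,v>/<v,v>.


Computing <u,v> = 1*3 + 6*1 + 5*8 + 8*6 = 97
Computing <v,v> = 3^2 + 1^2 + 8^2 + 6^2 = 110
Projection coefficient = 97/110 = 0.8818

0.8818


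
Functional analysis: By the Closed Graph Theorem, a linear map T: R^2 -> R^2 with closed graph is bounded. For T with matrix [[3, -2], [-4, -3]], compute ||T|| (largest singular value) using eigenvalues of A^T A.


A^T A = [[25, 6], [6, 13]]
trace(A^T A) = 38, det(A^T A) = 289
discriminant = 38^2 - 4*289 = 288
Largest eigenvalue of A^T A = (trace + sqrt(disc))/2 = 27.4853
||T|| = sqrt(27.4853) = 5.2426

5.2426


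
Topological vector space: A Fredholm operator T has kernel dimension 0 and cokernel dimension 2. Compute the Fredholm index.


The Fredholm index is defined as ind(T) = dim(ker T) - dim(coker T)
= 0 - 2
= -2

-2


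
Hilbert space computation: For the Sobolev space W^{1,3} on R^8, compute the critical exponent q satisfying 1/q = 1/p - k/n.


Using the Sobolev embedding formula: 1/q = 1/p - k/n
1/q = 1/3 - 1/8 = 5/24
q = 1/(5/24) = 24/5 = 4.8000

4.8000


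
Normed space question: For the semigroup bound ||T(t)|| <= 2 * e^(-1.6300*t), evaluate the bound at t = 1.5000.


||T(1.5000)|| <= 2 * exp(-1.6300 * 1.5000)
= 2 * exp(-2.4450)
= 2 * 0.0867
= 0.1735

0.1735


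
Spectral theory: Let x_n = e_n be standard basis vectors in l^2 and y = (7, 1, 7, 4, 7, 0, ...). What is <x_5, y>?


x_5 = e_5 is the standard basis vector with 1 in position 5.
<x_5, y> = y_5 = 7
As n -> infinity, <x_n, y> -> 0, confirming weak convergence of (x_n) to 0.

7


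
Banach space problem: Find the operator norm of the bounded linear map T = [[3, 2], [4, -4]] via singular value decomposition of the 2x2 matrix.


A^T A = [[25, -10], [-10, 20]]
trace(A^T A) = 45, det(A^T A) = 400
discriminant = 45^2 - 4*400 = 425
Largest eigenvalue of A^T A = (trace + sqrt(disc))/2 = 32.8078
||T|| = sqrt(32.8078) = 5.7278

5.7278


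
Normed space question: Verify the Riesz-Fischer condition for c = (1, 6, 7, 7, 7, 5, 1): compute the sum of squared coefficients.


sum |c_n|^2 = 1^2 + 6^2 + 7^2 + 7^2 + 7^2 + 5^2 + 1^2
= 1 + 36 + 49 + 49 + 49 + 25 + 1
= 210

210


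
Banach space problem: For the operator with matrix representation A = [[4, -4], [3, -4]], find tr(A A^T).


trace(A * A^T) = sum of squares of all entries
= 4^2 + (-4)^2 + 3^2 + (-4)^2
= 16 + 16 + 9 + 16
= 57

57


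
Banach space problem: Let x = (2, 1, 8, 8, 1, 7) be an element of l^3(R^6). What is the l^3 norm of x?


The l^3 norm = (sum |x_i|^3)^(1/3)
Sum of 3th powers = 8 + 1 + 512 + 512 + 1 + 343 = 1377
||x||_3 = (1377)^(1/3) = 11.1253

11.1253


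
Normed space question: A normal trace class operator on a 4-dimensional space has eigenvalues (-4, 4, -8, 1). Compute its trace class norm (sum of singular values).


For a normal operator, singular values equal |eigenvalues|.
Trace norm = sum |lambda_i| = 4 + 4 + 8 + 1
= 17

17


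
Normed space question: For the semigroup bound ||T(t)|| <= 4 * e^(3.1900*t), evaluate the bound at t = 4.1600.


||T(4.1600)|| <= 4 * exp(3.1900 * 4.1600)
= 4 * exp(13.2704)
= 4 * 579777.6808
= 2.3191e+06

2.3191e+06


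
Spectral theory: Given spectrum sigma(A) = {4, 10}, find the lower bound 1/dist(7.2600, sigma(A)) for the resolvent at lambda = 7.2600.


dist(7.2600, {4, 10}) = min(|7.2600 - 4|, |7.2600 - 10|)
= min(3.2600, 2.7400) = 2.7400
Resolvent bound = 1/2.7400 = 0.3650

0.3650


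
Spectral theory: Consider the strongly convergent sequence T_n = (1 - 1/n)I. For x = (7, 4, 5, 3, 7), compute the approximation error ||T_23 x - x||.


T_23 x - x = (1 - 1/23)x - x = -x/23
||x|| = sqrt(148) = 12.1655
||T_23 x - x|| = ||x||/23 = 12.1655/23 = 0.5289

0.5289


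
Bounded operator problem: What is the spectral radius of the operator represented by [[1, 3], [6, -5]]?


For a 2x2 matrix, eigenvalues satisfy lambda^2 - (trace)*lambda + det = 0
trace = 1 + -5 = -4
det = 1*-5 - 3*6 = -23
discriminant = (-4)^2 - 4*(-23) = 108
spectral radius = max |eigenvalue| = 7.1962

7.1962


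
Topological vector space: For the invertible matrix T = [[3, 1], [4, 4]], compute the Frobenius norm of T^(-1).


det(T) = 3*4 - 1*4 = 8
T^(-1) = (1/8) * [[4, -1], [-4, 3]] = [[0.5000, -0.1250], [-0.5000, 0.3750]]
||T^(-1)||_F^2 = 0.5000^2 + (-0.1250)^2 + (-0.5000)^2 + 0.3750^2 = 0.6562
||T^(-1)||_F = sqrt(0.6562) = 0.8101

0.8101


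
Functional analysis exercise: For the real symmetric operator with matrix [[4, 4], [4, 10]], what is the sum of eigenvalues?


For a self-adjoint (symmetric) matrix, the eigenvalues are real.
The sum of eigenvalues equals the trace of the matrix.
trace = 4 + 10 = 14

14


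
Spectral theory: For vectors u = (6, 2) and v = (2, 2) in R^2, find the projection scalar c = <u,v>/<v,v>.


Computing <u,v> = 6*2 + 2*2 = 16
Computing <v,v> = 2^2 + 2^2 = 8
Projection coefficient = 16/8 = 2.0000

2.0000


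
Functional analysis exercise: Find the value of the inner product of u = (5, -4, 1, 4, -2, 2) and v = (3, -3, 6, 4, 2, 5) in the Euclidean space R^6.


Computing the standard inner product <u, v> = sum u_i * v_i
= 5*3 + -4*-3 + 1*6 + 4*4 + -2*2 + 2*5
= 15 + 12 + 6 + 16 + -4 + 10
= 55

55


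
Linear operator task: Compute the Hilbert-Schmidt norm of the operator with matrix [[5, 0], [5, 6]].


The Hilbert-Schmidt norm is sqrt(sum of squares of all entries).
Sum of squares = 5^2 + 0^2 + 5^2 + 6^2
= 25 + 0 + 25 + 36 = 86
||T||_HS = sqrt(86) = 9.2736

9.2736


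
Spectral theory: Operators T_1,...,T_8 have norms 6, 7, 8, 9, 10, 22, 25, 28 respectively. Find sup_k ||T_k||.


By the Uniform Boundedness Principle, the supremum of norms is finite.
sup_k ||T_k|| = max(6, 7, 8, 9, 10, 22, 25, 28) = 28

28


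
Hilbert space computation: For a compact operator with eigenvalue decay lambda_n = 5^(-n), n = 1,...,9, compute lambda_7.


The eigenvalue formula gives lambda_7 = 1/5^7
= 1/78125
= 1.2800e-05

1.2800e-05


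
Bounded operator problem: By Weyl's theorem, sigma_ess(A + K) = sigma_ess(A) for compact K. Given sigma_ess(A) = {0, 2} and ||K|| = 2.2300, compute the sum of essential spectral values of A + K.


By Weyl's theorem, the essential spectrum is invariant under compact perturbations.
sigma_ess(A + K) = sigma_ess(A) = {0, 2}
Sum = 0 + 2 = 2

2


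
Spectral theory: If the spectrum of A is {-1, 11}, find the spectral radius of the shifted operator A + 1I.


Spectrum of A + 1I = {0, 12}
Spectral radius = max |lambda| over the shifted spectrum
= max(0, 12) = 12

12


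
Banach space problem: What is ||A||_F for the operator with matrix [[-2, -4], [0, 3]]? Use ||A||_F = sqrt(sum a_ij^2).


||A||_F^2 = sum a_ij^2
= (-2)^2 + (-4)^2 + 0^2 + 3^2
= 4 + 16 + 0 + 9 = 29
||A||_F = sqrt(29) = 5.3852

5.3852


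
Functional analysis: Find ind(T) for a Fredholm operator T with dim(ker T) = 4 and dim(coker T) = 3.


The Fredholm index is defined as ind(T) = dim(ker T) - dim(coker T)
= 4 - 3
= 1

1


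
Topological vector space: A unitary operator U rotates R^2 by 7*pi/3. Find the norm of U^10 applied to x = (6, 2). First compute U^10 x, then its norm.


U is a rotation by theta = 7*pi/3
U^10 = rotation by 10*theta = 70*pi/3 = 4*pi/3 (mod 2*pi)
cos(4*pi/3) = -0.5000, sin(4*pi/3) = -0.8660
U^10 x = (-0.5000 * 6 - -0.8660 * 2, -0.8660 * 6 + -0.5000 * 2)
= (-1.2679, -6.1962)
||U^10 x|| = sqrt((-1.2679)^2 + (-6.1962)^2) = sqrt(40.0000) = 6.3246

6.3246


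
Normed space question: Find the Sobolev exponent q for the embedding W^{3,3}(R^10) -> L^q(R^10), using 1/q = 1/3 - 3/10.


Using the Sobolev embedding formula: 1/q = 1/p - k/n
1/q = 1/3 - 3/10 = 1/30
q = 1/(1/30) = 30

30.0000


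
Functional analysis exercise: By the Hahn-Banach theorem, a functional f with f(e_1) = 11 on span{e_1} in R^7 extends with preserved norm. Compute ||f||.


The norm of f is given by ||f|| = sup_{||x||=1} |f(x)|.
On span{e_1}, ||e_1|| = 1, so ||f|| = |f(e_1)| / ||e_1||
= |11| / 1 = 11.0000

11.0000


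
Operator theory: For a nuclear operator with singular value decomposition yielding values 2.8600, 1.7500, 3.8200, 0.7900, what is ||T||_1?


The nuclear norm is the sum of all singular values.
||T||_1 = 2.8600 + 1.7500 + 3.8200 + 0.7900
= 9.2200

9.2200


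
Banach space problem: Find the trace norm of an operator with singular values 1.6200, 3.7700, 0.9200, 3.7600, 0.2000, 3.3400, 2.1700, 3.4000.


The nuclear norm is the sum of all singular values.
||T||_1 = 1.6200 + 3.7700 + 0.9200 + 3.7600 + 0.2000 + 3.3400 + 2.1700 + 3.4000
= 19.1800

19.1800


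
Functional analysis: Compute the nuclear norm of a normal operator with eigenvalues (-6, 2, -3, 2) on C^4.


For a normal operator, singular values equal |eigenvalues|.
Trace norm = sum |lambda_i| = 6 + 2 + 3 + 2
= 13

13


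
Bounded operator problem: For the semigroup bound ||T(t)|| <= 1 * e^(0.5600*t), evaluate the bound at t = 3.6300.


||T(3.6300)|| <= 1 * exp(0.5600 * 3.6300)
= 1 * exp(2.0328)
= 1 * 7.6354
= 7.6354

7.6354


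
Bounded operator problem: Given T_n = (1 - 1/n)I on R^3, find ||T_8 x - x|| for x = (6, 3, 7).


T_8 x - x = (1 - 1/8)x - x = -x/8
||x|| = sqrt(94) = 9.6954
||T_8 x - x|| = ||x||/8 = 9.6954/8 = 1.2119

1.2119


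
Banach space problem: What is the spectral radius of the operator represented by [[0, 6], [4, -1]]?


For a 2x2 matrix, eigenvalues satisfy lambda^2 - (trace)*lambda + det = 0
trace = 0 + -1 = -1
det = 0*-1 - 6*4 = -24
discriminant = (-1)^2 - 4*(-24) = 97
spectral radius = max |eigenvalue| = 5.4244

5.4244


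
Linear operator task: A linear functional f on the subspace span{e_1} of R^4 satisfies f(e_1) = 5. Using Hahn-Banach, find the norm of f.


The norm of f is given by ||f|| = sup_{||x||=1} |f(x)|.
On span{e_1}, ||e_1|| = 1, so ||f|| = |f(e_1)| / ||e_1||
= |5| / 1 = 5.0000

5.0000


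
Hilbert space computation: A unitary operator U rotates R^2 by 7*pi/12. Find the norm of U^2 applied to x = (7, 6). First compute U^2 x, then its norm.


U is a rotation by theta = 7*pi/12
U^2 = rotation by 2*theta = 14*pi/12
cos(14*pi/12) = -0.8660, sin(14*pi/12) = -0.5000
U^2 x = (-0.8660 * 7 - -0.5000 * 6, -0.5000 * 7 + -0.8660 * 6)
= (-3.0622, -8.6962)
||U^2 x|| = sqrt((-3.0622)^2 + (-8.6962)^2) = sqrt(85.0000) = 9.2195

9.2195


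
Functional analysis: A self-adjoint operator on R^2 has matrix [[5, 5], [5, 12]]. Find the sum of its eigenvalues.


For a self-adjoint (symmetric) matrix, the eigenvalues are real.
The sum of eigenvalues equals the trace of the matrix.
trace = 5 + 12 = 17

17


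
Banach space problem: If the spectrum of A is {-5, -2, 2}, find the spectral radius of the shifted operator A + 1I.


Spectrum of A + 1I = {-4, -1, 3}
Spectral radius = max |lambda| over the shifted spectrum
= max(4, 1, 3) = 4

4


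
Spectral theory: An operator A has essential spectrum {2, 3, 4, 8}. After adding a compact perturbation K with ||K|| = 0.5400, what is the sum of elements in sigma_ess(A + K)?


By Weyl's theorem, the essential spectrum is invariant under compact perturbations.
sigma_ess(A + K) = sigma_ess(A) = {2, 3, 4, 8}
Sum = 2 + 3 + 4 + 8 = 17

17


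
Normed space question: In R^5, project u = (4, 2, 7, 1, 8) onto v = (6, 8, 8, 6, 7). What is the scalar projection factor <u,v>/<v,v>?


Computing <u,v> = 4*6 + 2*8 + 7*8 + 1*6 + 8*7 = 158
Computing <v,v> = 6^2 + 8^2 + 8^2 + 6^2 + 7^2 = 249
Projection coefficient = 158/249 = 0.6345

0.6345


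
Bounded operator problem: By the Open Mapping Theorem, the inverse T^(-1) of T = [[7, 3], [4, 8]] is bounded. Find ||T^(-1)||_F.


det(T) = 7*8 - 3*4 = 44
T^(-1) = (1/44) * [[8, -3], [-4, 7]] = [[0.1818, -0.0682], [-0.0909, 0.1591]]
||T^(-1)||_F^2 = 0.1818^2 + (-0.0682)^2 + (-0.0909)^2 + 0.1591^2 = 0.0713
||T^(-1)||_F = sqrt(0.0713) = 0.2670

0.2670


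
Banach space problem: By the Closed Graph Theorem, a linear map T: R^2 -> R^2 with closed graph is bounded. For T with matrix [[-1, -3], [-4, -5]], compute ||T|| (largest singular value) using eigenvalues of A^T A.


A^T A = [[17, 23], [23, 34]]
trace(A^T A) = 51, det(A^T A) = 49
discriminant = 51^2 - 4*49 = 2405
Largest eigenvalue of A^T A = (trace + sqrt(disc))/2 = 50.0204
||T|| = sqrt(50.0204) = 7.0725

7.0725


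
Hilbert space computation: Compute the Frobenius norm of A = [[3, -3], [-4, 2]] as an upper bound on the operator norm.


||A||_F^2 = sum a_ij^2
= 3^2 + (-3)^2 + (-4)^2 + 2^2
= 9 + 9 + 16 + 4 = 38
||A||_F = sqrt(38) = 6.1644

6.1644


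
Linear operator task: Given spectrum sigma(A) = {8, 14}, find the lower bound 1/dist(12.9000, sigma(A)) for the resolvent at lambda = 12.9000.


dist(12.9000, {8, 14}) = min(|12.9000 - 8|, |12.9000 - 14|)
= min(4.9000, 1.1000) = 1.1000
Resolvent bound = 1/1.1000 = 0.9091

0.9091


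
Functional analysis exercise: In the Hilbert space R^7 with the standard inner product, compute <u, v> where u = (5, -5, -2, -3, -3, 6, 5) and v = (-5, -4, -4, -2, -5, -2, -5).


Computing the standard inner product <u, v> = sum u_i * v_i
= 5*-5 + -5*-4 + -2*-4 + -3*-2 + -3*-5 + 6*-2 + 5*-5
= -25 + 20 + 8 + 6 + 15 + -12 + -25
= -13

-13


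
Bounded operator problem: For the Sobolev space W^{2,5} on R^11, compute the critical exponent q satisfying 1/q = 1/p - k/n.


Using the Sobolev embedding formula: 1/q = 1/p - k/n
1/q = 1/5 - 2/11 = 1/55
q = 1/(1/55) = 55

55.0000


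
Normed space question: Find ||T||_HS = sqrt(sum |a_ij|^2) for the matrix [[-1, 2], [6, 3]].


The Hilbert-Schmidt norm is sqrt(sum of squares of all entries).
Sum of squares = (-1)^2 + 2^2 + 6^2 + 3^2
= 1 + 4 + 36 + 9 = 50
||T||_HS = sqrt(50) = 7.0711

7.0711


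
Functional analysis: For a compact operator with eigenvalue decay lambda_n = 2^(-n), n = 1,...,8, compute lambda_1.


The eigenvalue formula gives lambda_1 = 1/2^1
= 1/2
= 0.5000

0.5000
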